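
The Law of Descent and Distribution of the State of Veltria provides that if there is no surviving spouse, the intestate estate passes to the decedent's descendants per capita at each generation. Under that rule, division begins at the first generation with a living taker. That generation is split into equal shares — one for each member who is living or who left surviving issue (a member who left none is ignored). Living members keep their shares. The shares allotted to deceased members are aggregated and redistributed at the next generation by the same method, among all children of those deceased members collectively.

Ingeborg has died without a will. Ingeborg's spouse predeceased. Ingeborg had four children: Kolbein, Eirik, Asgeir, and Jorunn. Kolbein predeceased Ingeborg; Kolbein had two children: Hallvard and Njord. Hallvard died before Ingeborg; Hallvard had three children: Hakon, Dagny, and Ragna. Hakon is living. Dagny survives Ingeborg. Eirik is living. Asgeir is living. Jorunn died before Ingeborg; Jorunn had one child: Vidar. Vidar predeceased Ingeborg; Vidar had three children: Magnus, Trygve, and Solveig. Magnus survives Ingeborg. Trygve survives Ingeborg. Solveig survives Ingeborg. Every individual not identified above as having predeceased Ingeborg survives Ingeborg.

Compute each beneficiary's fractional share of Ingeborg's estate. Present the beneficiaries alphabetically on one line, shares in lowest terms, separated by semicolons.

There is no surviving spouse, so the entire estate passes to Ingeborg's descendants per capita at each generation.
At generation 1 (Kolbein, Eirik, Asgeir, Jorunn) there are 4 shares of (1)/4 = 1/4 each.
Living: Eirik and Asgeir — each takes 1/4.
Deceased: Kolbein and Jorunn. Their combined 1/2 is pooled and carried to generation 2.
At generation 2 (Hallvard, Njord, Vidar) there are 3 shares of (1/2)/3 = 1/6 each.
Living: Njord — each takes 1/6.
Deceased: Hallvard and Vidar. Their combined 1/3 is pooled and carried to generation 3.
At generation 3 (Hakon, Dagny, Ragna, Magnus, Trygve, Solveig) there are 6 shares of (1/3)/6 = 1/18 each.
Living: Hakon, Dagny, Ragna, Magnus, Trygve, and Solveig — each takes 1/18.

Asgeir 1/4; Dagny 1/18; Eirik 1/4; Hakon 1/18; Magnus 1/18; Njord 1/6; Ragna 1/18; Solveig 1/18; Trygve 1/18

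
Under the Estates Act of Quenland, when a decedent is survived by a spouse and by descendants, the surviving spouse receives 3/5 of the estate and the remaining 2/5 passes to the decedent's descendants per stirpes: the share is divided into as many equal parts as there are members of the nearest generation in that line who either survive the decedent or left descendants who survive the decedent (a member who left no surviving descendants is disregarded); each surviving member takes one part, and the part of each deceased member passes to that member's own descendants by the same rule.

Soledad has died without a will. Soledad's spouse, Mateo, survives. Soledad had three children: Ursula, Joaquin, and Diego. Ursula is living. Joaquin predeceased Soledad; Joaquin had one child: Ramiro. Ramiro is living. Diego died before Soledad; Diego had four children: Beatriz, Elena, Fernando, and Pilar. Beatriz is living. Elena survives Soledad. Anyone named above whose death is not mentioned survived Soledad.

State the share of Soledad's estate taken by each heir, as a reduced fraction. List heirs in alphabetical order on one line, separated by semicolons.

Mateo, as surviving spouse, takes 3/5.
The remaining 2/5 passes to Soledad's descendants per stirpes.
The 2/5 is divided into 3 equal shares of 2/15 among Ursula, Joaquin, Diego.
Ursula is living and takes 2/15.
Joaquin predeceased; the 2/15 allotted to Joaquin's branch passes to Joaquin's issue by representation.
Ramiro is the sole taker at this level and receives the full 2/15.
Diego predeceased; the 2/15 allotted to Diego's branch passes to Diego's issue by representation.
The 2/15 is divided into 4 equal shares of 1/30 among Beatriz, Elena, Fernando, Pilar.
Beatriz is living and takes 1/30.
Elena is living and takes 1/30.
Fernando is living and takes 1/30.
Pilar is living and takes 1/30.

Beatriz 1/30; Elena 1/30; Fernando 1/30; Mateo 3/5; Pilar 1/30; Ramiro 2/15; Ursula 2/15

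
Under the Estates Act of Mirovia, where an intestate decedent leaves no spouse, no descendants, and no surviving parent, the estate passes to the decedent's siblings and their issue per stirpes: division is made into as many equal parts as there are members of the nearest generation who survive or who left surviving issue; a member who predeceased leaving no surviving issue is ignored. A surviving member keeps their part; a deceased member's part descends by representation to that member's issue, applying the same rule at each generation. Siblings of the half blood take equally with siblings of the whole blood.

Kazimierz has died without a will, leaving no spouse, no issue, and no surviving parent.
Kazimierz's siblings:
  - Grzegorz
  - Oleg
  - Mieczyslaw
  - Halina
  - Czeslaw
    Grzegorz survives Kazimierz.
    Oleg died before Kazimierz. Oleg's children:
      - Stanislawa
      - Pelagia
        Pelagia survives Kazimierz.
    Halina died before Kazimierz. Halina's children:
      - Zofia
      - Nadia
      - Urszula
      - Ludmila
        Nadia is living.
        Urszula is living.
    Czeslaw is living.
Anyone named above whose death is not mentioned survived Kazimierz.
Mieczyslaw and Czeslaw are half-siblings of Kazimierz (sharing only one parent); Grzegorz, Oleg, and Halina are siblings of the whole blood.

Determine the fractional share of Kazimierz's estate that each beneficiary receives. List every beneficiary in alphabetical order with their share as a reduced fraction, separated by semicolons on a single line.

No spouse, descendants, or parent survives, so the estate passes to Kazimierz's siblings per stirpes.
Half-blood and whole-blood siblings take equally under the stated rule.
The estate is divided into 5 equal shares of 1/5 among Grzegorz, Oleg, Mieczyslaw, Halina, Czeslaw.
Grzegorz is living and takes 1/5.
Oleg predeceased; the 1/5 allotted to Oleg's branch passes to Oleg's issue by representation.
The 1/5 is divided into 2 equal shares of 1/10 among Stanislawa, Pelagia.
Stanislawa is living and takes 1/10.
Pelagia is living and takes 1/10.
Mieczyslaw is living and takes 1/5.
Halina predeceased; the 1/5 allotted to Halina's branch passes to Halina's issue by representation.
The 1/5 is divided into 4 equal shares of 1/20 among Zofia, Nadia, Urszula, Ludmila.
Zofia is living and takes 1/20.
Nadia is living and takes 1/20.
Urszula is living and takes 1/20.
Ludmila is living and takes 1/20.
Czeslaw is living and takes 1/5.

Czeslaw 1/5; Grzegorz 1/5; Ludmila 1/20; Mieczyslaw 1/5; Nadia 1/20; Pelagia 1/10; Stanislawa 1/10; Urszula 1/20; Zofia 1/20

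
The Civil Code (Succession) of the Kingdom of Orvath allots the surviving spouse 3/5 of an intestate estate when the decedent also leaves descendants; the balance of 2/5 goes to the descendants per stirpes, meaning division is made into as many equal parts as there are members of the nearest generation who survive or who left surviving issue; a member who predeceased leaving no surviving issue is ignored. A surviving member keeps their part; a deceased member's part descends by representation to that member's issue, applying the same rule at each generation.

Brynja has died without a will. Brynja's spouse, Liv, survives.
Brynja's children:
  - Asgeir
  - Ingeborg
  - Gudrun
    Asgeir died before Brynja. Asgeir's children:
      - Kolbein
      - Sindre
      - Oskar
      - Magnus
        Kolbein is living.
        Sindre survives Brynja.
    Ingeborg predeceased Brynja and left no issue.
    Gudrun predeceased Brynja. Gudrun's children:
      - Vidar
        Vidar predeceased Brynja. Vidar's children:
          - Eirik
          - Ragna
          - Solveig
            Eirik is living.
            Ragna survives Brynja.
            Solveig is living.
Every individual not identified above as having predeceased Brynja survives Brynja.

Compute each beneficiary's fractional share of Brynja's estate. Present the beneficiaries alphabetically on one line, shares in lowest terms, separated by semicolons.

Eirik 1/15; Kolbein 1/20; Liv 3/5; Magnus 1/20; Oskar 1/20; Ragna 1/15; Sindre 1/20; Solveig 1/15

Liv, as surviving spouse, takes 3/5.
The remaining 2/5 passes to Brynja's descendants per stirpes.
Ingeborg left no surviving issue, so that branch lapses and is disregarded.
The 2/5 is divided into 2 equal shares of 1/5 among Asgeir, Gudrun.
Asgeir predeceased; the 1/5 allotted to Asgeir's branch passes to Asgeir's issue by representation.
The 1/5 is divided into 4 equal shares of 1/20 among Kolbein, Sindre, Oskar, Magnus.
Kolbein is living and takes 1/20.
Sindre is living and takes 1/20.
Oskar is living and takes 1/20.
Magnus is living and takes 1/20.
Gudrun predeceased; the 1/5 allotted to Gudrun's branch passes to Gudrun's issue by representation.
Vidar's line is the sole branch at this level, so the full 1/5 passes to Vidar's issue by representation.
The 1/5 is divided into 3 equal shares of 1/15 among Eirik, Ragna, Solveig.
Eirik is living and takes 1/15.
Ragna is living and takes 1/15.
Solveig is living and takes 1/15.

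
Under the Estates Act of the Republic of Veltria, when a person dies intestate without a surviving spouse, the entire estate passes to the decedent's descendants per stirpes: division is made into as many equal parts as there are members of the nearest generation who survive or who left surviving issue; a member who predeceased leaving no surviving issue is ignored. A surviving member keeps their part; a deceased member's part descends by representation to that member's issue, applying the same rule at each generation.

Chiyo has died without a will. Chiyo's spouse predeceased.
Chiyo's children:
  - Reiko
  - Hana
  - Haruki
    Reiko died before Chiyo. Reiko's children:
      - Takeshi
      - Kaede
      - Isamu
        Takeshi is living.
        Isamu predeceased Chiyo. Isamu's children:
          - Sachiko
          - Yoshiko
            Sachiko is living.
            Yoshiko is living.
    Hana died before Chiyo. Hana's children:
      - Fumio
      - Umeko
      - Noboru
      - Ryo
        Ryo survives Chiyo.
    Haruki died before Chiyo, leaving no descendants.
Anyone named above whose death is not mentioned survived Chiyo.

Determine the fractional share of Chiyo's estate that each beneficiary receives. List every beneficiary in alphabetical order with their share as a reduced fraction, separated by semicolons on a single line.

There is no surviving spouse, so the entire estate passes to Chiyo's descendants per stirpes.
Haruki left no surviving issue, so that branch lapses and is disregarded.
The estate is divided into 2 equal shares of 1/2 among Reiko, Hana.
Reiko predeceased; the 1/2 allotted to Reiko's branch passes to Reiko's issue by representation.
The 1/2 is divided into 3 equal shares of 1/6 among Takeshi, Kaede, Isamu.
Takeshi is living and takes 1/6.
Kaede is living and takes 1/6.
Isamu predeceased; the 1/6 allotted to Isamu's branch passes to Isamu's issue by representation.
The 1/6 is divided into 2 equal shares of 1/12 among Sachiko, Yoshiko.
Sachiko is living and takes 1/12.
Yoshiko is living and takes 1/12.
Hana predeceased; the 1/2 allotted to Hana's branch passes to Hana's issue by representation.
The 1/2 is divided into 4 equal shares of 1/8 among Fumio, Umeko, Noboru, Ryo.
Fumio is living and takes 1/8.
Umeko is living and takes 1/8.
Noboru is living and takes 1/8.
Ryo is living and takes 1/8.

Fumio 1/8; Kaede 1/6; Noboru 1/8; Ryo 1/8; Sachiko 1/12; Takeshi 1/6; Umeko 1/8; Yoshiko 1/12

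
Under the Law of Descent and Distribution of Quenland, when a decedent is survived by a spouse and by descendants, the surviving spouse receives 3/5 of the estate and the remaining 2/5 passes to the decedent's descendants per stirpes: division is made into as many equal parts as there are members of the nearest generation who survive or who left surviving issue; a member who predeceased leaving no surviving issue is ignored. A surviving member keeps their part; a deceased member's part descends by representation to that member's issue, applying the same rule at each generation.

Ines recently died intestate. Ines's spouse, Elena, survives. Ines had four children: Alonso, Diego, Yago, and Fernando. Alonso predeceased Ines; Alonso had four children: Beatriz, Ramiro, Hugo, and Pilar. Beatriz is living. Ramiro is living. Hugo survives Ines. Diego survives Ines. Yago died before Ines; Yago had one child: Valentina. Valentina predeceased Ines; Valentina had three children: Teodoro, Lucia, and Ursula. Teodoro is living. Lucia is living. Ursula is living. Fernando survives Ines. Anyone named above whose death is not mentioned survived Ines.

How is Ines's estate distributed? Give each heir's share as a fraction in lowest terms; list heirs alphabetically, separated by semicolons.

Elena, as surviving spouse, takes 3/5.
The remaining 2/5 passes to Ines's descendants per stirpes.
The 2/5 is divided into 4 equal shares of 1/10 among Alonso, Diego, Yago, Fernando.
Alonso predeceased; the 1/10 allotted to Alonso's branch passes to Alonso's issue by representation.
The 1/10 is divided into 4 equal shares of 1/40 among Beatriz, Ramiro, Hugo, Pilar.
Beatriz is living and takes 1/40.
Ramiro is living and takes 1/40.
Hugo is living and takes 1/40.
Pilar is living and takes 1/40.
Diego is living and takes 1/10.
Yago predeceased; the 1/10 allotted to Yago's branch passes to Yago's issue by representation.
Valentina's line is the sole branch at this level, so the full 1/10 passes to Valentina's issue by representation.
The 1/10 is divided into 3 equal shares of 1/30 among Teodoro, Lucia, Ursula.
Teodoro is living and takes 1/30.
Lucia is living and takes 1/30.
Ursula is living and takes 1/30.
Fernando is living and takes 1/10.

Beatriz 1/40; Diego 1/10; Elena 3/5; Fernando 1/10; Hugo 1/40; Lucia 1/30; Pilar 1/40; Ramiro 1/40; Teodoro 1/30; Ursula 1/30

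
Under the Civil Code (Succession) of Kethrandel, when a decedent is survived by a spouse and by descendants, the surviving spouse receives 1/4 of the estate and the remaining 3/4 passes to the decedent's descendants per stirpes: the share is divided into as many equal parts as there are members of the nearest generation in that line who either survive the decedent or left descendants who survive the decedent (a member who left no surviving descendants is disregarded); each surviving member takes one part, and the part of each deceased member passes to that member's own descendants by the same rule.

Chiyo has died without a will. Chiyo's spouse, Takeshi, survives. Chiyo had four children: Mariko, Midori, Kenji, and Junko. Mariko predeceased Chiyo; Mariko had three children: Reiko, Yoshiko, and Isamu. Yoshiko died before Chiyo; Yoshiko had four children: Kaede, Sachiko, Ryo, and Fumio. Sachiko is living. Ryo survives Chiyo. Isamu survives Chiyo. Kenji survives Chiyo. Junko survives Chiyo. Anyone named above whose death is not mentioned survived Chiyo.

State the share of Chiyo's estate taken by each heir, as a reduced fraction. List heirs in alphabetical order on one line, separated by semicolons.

Takeshi, as surviving spouse, takes 1/4.
The remaining 3/4 passes to Chiyo's descendants per stirpes.
The 3/4 is divided into 4 equal shares of 3/16 among Mariko, Midori, Kenji, Junko.
Mariko predeceased; the 3/16 allotted to Mariko's branch passes to Mariko's issue by representation.
The 3/16 is divided into 3 equal shares of 1/16 among Reiko, Yoshiko, Isamu.
Reiko is living and takes 1/16.
Yoshiko predeceased; the 1/16 allotted to Yoshiko's branch passes to Yoshiko's issue by representation.
The 1/16 is divided into 4 equal shares of 1/64 among Kaede, Sachiko, Ryo, Fumio.
Kaede is living and takes 1/64.
Sachiko is living and takes 1/64.
Ryo is living and takes 1/64.
Fumio is living and takes 1/64.
Isamu is living and takes 1/16.
Midori is living and takes 3/16.
Kenji is living and takes 3/16.
Junko is living and takes 3/16.

Fumio 1/64; Isamu 1/16; Junko 3/16; Kaede 1/64; Kenji 3/16; Midori 3/16; Reiko 1/16; Ryo 1/64; Sachiko 1/64; Takeshi 1/4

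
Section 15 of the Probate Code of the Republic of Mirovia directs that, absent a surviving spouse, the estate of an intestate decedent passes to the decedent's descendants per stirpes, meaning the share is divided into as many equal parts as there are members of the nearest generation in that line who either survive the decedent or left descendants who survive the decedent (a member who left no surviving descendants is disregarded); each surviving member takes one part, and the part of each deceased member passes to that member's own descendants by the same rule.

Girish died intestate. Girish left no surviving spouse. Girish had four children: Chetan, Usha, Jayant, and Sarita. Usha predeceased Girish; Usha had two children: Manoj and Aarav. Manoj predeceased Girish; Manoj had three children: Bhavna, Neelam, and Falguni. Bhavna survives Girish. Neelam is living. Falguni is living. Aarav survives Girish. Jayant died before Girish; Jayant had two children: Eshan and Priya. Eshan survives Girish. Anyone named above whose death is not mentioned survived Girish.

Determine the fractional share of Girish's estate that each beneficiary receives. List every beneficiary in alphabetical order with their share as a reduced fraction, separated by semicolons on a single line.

There is no surviving spouse, so the entire estate passes to Girish's descendants per stirpes.
The estate is divided into 4 equal shares of 1/4 among Chetan, Usha, Jayant, Sarita.
Chetan is living and takes 1/4.
Usha predeceased; the 1/4 allotted to Usha's branch passes to Usha's issue by representation.
The 1/4 is divided into 2 equal shares of 1/8 among Manoj, Aarav.
Manoj predeceased; the 1/8 allotted to Manoj's branch passes to Manoj's issue by representation.
The 1/8 is divided into 3 equal shares of 1/24 among Bhavna, Neelam, Falguni.
Bhavna is living and takes 1/24.
Neelam is living and takes 1/24.
Falguni is living and takes 1/24.
Aarav is living and takes 1/8.
Jayant predeceased; the 1/4 allotted to Jayant's branch passes to Jayant's issue by representation.
The 1/4 is divided into 2 equal shares of 1/8 among Eshan, Priya.
Eshan is living and takes 1/8.
Priya is living and takes 1/8.
Sarita is living and takes 1/4.

Aarav 1/8; Bhavna 1/24; Chetan 1/4; Eshan 1/8; Falguni 1/24; Neelam 1/24; Priya 1/8; Sarita 1/4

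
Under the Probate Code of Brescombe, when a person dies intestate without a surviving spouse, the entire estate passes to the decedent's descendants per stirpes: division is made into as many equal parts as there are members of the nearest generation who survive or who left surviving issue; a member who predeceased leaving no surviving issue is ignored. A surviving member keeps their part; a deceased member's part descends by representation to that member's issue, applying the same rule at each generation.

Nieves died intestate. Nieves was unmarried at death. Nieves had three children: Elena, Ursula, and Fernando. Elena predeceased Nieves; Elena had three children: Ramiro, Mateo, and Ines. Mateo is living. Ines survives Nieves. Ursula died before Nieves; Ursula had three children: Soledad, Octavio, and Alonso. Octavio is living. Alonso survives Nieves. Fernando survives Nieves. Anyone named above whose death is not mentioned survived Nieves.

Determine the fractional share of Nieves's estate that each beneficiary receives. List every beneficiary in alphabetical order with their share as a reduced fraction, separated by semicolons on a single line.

Alonso 1/9; Fernando 1/3; Ines 1/9; Mateo 1/9; Octavio 1/9; Ramiro 1/9; Soledad 1/9

There is no surviving spouse, so the entire estate passes to Nieves's descendants per stirpes.
The estate is divided into 3 equal shares of 1/3 among Elena, Ursula, Fernando.
Elena predeceased; the 1/3 allotted to Elena's branch passes to Elena's issue by representation.
The 1/3 is divided into 3 equal shares of 1/9 among Ramiro, Mateo, Ines.
Ramiro is living and takes 1/9.
Mateo is living and takes 1/9.
Ines is living and takes 1/9.
Ursula predeceased; the 1/3 allotted to Ursula's branch passes to Ursula's issue by representation.
The 1/3 is divided into 3 equal shares of 1/9 among Soledad, Octavio, Alonso.
Soledad is living and takes 1/9.
Octavio is living and takes 1/9.
Alonso is living and takes 1/9.
Fernando is living and takes 1/3.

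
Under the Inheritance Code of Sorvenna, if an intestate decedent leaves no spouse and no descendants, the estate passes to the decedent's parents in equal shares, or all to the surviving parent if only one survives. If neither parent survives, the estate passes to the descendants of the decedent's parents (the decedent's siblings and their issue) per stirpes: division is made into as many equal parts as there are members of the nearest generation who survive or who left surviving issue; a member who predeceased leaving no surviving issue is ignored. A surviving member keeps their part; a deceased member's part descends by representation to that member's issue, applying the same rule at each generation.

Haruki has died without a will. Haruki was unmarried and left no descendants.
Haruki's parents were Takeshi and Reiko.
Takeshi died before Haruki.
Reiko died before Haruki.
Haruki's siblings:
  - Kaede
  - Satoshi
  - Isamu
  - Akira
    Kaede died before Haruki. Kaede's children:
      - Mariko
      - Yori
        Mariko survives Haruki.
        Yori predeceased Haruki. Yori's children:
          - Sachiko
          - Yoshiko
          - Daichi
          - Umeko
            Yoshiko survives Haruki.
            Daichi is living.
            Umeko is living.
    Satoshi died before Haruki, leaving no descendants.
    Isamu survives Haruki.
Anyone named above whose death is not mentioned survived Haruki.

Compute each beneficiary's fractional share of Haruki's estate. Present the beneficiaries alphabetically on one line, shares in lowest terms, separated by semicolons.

Neither parent survives and there are no descendants, so the estate passes to Haruki's siblings and their issue per stirpes.
Satoshi left no surviving issue, so that branch lapses and is disregarded.
The estate is divided into 3 equal shares of 1/3 among Kaede, Isamu, Akira.
Kaede predeceased; the 1/3 allotted to Kaede's branch passes to Kaede's issue by representation.
The 1/3 is divided into 2 equal shares of 1/6 among Mariko, Yori.
Mariko is living and takes 1/6.
Yori predeceased; the 1/6 allotted to Yori's branch passes to Yori's issue by representation.
The 1/6 is divided into 4 equal shares of 1/24 among Sachiko, Yoshiko, Daichi, Umeko.
Sachiko is living and takes 1/24.
Yoshiko is living and takes 1/24.
Daichi is living and takes 1/24.
Umeko is living and takes 1/24.
Isamu is living and takes 1/3.
Akira is living and takes 1/3.

Akira 1/3; Daichi 1/24; Isamu 1/3; Mariko 1/6; Sachiko 1/24; Umeko 1/24; Yoshiko 1/24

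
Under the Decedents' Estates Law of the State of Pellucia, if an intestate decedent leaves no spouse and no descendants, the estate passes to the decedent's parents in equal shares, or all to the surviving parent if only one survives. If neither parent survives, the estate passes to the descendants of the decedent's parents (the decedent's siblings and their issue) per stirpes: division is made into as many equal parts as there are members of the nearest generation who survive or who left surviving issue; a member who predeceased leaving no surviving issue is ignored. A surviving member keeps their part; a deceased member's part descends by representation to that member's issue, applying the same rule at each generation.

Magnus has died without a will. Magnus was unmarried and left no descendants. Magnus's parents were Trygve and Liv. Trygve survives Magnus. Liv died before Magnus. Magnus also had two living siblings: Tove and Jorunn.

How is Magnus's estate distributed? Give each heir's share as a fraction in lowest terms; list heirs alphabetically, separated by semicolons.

Trygve 1

Only one parent, Trygve, survives, so Trygve takes the entire estate. The siblings take nothing because a surviving parent has priority.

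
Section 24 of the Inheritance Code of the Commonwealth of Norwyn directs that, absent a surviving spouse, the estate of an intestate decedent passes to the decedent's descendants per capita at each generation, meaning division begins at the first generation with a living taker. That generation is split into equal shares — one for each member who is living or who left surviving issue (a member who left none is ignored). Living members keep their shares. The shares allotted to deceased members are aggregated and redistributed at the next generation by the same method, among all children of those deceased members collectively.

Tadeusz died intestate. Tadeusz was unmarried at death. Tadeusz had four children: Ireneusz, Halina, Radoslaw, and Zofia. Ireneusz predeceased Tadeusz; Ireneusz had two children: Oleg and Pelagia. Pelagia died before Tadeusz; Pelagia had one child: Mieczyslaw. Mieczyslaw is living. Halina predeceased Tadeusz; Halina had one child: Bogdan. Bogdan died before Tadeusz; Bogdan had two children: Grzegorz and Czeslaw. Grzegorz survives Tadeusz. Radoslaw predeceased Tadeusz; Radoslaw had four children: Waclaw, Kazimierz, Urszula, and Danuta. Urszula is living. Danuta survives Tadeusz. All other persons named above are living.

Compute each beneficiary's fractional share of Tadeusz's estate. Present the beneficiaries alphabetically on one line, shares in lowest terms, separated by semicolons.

Czeslaw 1/14; Danuta 3/28; Grzegorz 1/14; Kazimierz 3/28; Mieczyslaw 1/14; Oleg 3/28; Urszula 3/28; Waclaw 3/28; Zofia 1/4

There is no surviving spouse, so the entire estate passes to Tadeusz's descendants per capita at each generation.
At generation 1 (Ireneusz, Halina, Radoslaw, Zofia) there are 4 shares of (1)/4 = 1/4 each.
Living: Zofia — each takes 1/4.
Deceased: Ireneusz, Halina, and Radoslaw. Their combined 3/4 is pooled and carried to generation 2.
At generation 2 (Oleg, Pelagia, Bogdan, Waclaw, Kazimierz, Urszula, Danuta) there are 7 shares of (3/4)/7 = 3/28 each.
Living: Oleg, Waclaw, Kazimierz, Urszula, and Danuta — each takes 3/28.
Deceased: Pelagia and Bogdan. Their combined 3/14 is pooled and carried to generation 3.
At generation 3 (Mieczyslaw, Grzegorz, Czeslaw) there are 3 shares of (3/14)/3 = 1/14 each.
Living: Mieczyslaw, Grzegorz, and Czeslaw — each takes 1/14.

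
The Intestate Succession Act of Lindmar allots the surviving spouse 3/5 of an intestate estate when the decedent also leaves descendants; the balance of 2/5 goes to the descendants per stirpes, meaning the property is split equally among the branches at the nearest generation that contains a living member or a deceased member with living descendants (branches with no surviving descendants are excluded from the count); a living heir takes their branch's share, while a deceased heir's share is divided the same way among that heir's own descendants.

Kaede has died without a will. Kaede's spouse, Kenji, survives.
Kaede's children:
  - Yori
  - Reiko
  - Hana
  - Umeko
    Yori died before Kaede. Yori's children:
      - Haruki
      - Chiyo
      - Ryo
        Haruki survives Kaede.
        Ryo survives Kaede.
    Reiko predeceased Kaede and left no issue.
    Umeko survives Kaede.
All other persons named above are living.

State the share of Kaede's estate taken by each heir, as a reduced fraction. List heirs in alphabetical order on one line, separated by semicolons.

Chiyo 2/45; Hana 2/15; Haruki 2/45; Kenji 3/5; Ryo 2/45; Umeko 2/15

Kenji, as surviving spouse, takes 3/5.
The remaining 2/5 passes to Kaede's descendants per stirpes.
Reiko left no surviving issue, so that branch lapses and is disregarded.
The 2/5 is divided into 3 equal shares of 2/15 among Yori, Hana, Umeko.
Yori predeceased; the 2/15 allotted to Yori's branch passes to Yori's issue by representation.
The 2/15 is divided into 3 equal shares of 2/45 among Haruki, Chiyo, Ryo.
Haruki is living and takes 2/45.
Chiyo is living and takes 2/45.
Ryo is living and takes 2/45.
Hana is living and takes 2/15.
Umeko is living and takes 2/15.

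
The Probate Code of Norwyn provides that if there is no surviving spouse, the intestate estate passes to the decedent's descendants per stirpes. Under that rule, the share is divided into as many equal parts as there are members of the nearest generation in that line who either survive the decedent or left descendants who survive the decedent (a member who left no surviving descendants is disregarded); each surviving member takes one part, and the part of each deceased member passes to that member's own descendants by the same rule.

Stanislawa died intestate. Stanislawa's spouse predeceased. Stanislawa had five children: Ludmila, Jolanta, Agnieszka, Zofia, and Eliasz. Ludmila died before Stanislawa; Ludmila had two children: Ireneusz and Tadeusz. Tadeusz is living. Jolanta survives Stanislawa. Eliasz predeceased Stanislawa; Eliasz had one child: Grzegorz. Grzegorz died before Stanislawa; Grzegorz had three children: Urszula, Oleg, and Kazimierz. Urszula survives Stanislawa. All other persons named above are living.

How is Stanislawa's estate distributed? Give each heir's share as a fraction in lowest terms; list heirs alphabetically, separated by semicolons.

There is no surviving spouse, so the entire estate passes to Stanislawa's descendants per stirpes.
The estate is divided into 5 equal shares of 1/5 among Ludmila, Jolanta, Agnieszka, Zofia, Eliasz.
Ludmila predeceased; the 1/5 allotted to Ludmila's branch passes to Ludmila's issue by representation.
The 1/5 is divided into 2 equal shares of 1/10 among Ireneusz, Tadeusz.
Ireneusz is living and takes 1/10.
Tadeusz is living and takes 1/10.
Jolanta is living and takes 1/5.
Agnieszka is living and takes 1/5.
Zofia is living and takes 1/5.
Eliasz predeceased; the 1/5 allotted to Eliasz's branch passes to Eliasz's issue by representation.
Grzegorz's line is the sole branch at this level, so the full 1/5 passes to Grzegorz's issue by representation.
The 1/5 is divided into 3 equal shares of 1/15 among Urszula, Oleg, Kazimierz.
Urszula is living and takes 1/15.
Oleg is living and takes 1/15.
Kazimierz is living and takes 1/15.

Agnieszka 1/5; Ireneusz 1/10; Jolanta 1/5; Kazimierz 1/15; Oleg 1/15; Tadeusz 1/10; Urszula 1/15; Zofia 1/5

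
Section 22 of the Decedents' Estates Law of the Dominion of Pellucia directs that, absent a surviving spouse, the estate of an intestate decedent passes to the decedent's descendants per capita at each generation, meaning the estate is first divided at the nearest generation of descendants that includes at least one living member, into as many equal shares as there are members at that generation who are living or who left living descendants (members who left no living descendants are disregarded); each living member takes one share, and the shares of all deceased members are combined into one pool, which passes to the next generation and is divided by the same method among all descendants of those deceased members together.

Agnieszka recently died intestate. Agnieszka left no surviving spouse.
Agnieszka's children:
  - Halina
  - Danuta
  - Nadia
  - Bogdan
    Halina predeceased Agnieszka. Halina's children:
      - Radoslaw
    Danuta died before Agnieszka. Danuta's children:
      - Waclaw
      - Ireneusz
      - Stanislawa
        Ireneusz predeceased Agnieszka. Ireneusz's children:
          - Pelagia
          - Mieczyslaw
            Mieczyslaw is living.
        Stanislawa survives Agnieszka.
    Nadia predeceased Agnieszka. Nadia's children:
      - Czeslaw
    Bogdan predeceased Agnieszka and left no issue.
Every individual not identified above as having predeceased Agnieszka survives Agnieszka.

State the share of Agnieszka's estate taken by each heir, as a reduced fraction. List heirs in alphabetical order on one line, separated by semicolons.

There is no surviving spouse, so the entire estate passes to Agnieszka's descendants per capita at each generation.
No one at generation 1 (Halina, Danuta, Nadia) is living; moving to the next generation.
At generation 2 (Radoslaw, Waclaw, Ireneusz, Stanislawa, Czeslaw) there are 5 shares of (1)/5 = 1/5 each.
Living: Radoslaw, Waclaw, Stanislawa, and Czeslaw — each takes 1/5.
Deceased: Ireneusz. That 1/5 share is carried to generation 3.
At generation 3 (Pelagia, Mieczyslaw) there are 2 shares of (1/5)/2 = 1/10 each.
Living: Pelagia and Mieczyslaw — each takes 1/10.

Czeslaw 1/5; Mieczyslaw 1/10; Pelagia 1/10; Radoslaw 1/5; Stanislawa 1/5; Waclaw 1/5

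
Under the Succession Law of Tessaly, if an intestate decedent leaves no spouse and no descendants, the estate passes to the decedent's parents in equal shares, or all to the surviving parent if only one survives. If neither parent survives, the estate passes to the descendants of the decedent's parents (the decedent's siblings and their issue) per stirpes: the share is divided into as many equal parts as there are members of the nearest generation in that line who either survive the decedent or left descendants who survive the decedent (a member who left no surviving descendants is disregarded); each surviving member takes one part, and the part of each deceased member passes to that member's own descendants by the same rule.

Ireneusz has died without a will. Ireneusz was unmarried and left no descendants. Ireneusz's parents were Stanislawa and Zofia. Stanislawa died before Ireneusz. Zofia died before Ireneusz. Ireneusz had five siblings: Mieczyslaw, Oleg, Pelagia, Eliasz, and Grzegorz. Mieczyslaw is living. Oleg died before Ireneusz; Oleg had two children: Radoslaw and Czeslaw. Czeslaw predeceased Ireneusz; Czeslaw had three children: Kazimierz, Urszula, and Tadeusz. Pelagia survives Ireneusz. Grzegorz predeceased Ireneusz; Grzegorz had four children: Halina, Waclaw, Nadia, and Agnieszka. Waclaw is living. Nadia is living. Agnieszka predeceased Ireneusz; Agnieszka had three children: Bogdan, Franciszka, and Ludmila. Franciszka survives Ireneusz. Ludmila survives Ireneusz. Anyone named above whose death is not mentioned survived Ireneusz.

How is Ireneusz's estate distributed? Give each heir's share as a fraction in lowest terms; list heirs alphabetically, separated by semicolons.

Neither parent survives and there are no descendants, so the estate passes to Ireneusz's siblings and their issue per stirpes.
The estate is divided into 5 equal shares of 1/5 among Mieczyslaw, Oleg, Pelagia, Eliasz, Grzegorz.
Mieczyslaw is living and takes 1/5.
Oleg predeceased; the 1/5 allotted to Oleg's branch passes to Oleg's issue by representation.
The 1/5 is divided into 2 equal shares of 1/10 among Radoslaw, Czeslaw.
Radoslaw is living and takes 1/10.
Czeslaw predeceased; the 1/10 allotted to Czeslaw's branch passes to Czeslaw's issue by representation.
The 1/10 is divided into 3 equal shares of 1/30 among Kazimierz, Urszula, Tadeusz.
Kazimierz is living and takes 1/30.
Urszula is living and takes 1/30.
Tadeusz is living and takes 1/30.
Pelagia is living and takes 1/5.
Eliasz is living and takes 1/5.
Grzegorz predeceased; the 1/5 allotted to Grzegorz's branch passes to Grzegorz's issue by representation.
The 1/5 is divided into 4 equal shares of 1/20 among Halina, Waclaw, Nadia, Agnieszka.
Halina is living and takes 1/20.
Waclaw is living and takes 1/20.
Nadia is living and takes 1/20.
Agnieszka predeceased; the 1/20 allotted to Agnieszka's branch passes to Agnieszka's issue by representation.
The 1/20 is divided into 3 equal shares of 1/60 among Bogdan, Franciszka, Ludmila.
Bogdan is living and takes 1/60.
Franciszka is living and takes 1/60.
Ludmila is living and takes 1/60.

Bogdan 1/60; Eliasz 1/5; Franciszka 1/60; Halina 1/20; Kazimierz 1/30; Ludmila 1/60; Mieczyslaw 1/5; Nadia 1/20; Pelagia 1/5; Radoslaw 1/10; Tadeusz 1/30; Urszula 1/30; Waclaw 1/20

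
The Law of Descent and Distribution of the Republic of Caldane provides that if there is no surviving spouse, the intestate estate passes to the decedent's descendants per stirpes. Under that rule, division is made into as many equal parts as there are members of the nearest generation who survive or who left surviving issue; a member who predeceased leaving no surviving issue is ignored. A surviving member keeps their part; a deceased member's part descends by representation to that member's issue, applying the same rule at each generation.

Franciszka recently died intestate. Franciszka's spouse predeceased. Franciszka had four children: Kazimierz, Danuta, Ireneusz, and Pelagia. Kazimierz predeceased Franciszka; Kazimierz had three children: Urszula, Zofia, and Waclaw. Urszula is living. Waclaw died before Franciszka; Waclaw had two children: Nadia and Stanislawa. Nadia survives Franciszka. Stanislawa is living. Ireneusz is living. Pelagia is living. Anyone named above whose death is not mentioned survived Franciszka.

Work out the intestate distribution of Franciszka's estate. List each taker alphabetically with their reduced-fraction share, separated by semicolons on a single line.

Danuta 1/4; Ireneusz 1/4; Nadia 1/24; Pelagia 1/4; Stanislawa 1/24; Urszula 1/12; Zofia 1/12

There is no surviving spouse, so the entire estate passes to Franciszka's descendants per stirpes.
The estate is divided into 4 equal shares of 1/4 among Kazimierz, Danuta, Ireneusz, Pelagia.
Kazimierz predeceased; the 1/4 allotted to Kazimierz's branch passes to Kazimierz's issue by representation.
The 1/4 is divided into 3 equal shares of 1/12 among Urszula, Zofia, Waclaw.
Urszula is living and takes 1/12.
Zofia is living and takes 1/12.
Waclaw predeceased; the 1/12 allotted to Waclaw's branch passes to Waclaw's issue by representation.
The 1/12 is divided into 2 equal shares of 1/24 among Nadia, Stanislawa.
Nadia is living and takes 1/24.
Stanislawa is living and takes 1/24.
Danuta is living and takes 1/4.
Ireneusz is living and takes 1/4.
Pelagia is living and takes 1/4.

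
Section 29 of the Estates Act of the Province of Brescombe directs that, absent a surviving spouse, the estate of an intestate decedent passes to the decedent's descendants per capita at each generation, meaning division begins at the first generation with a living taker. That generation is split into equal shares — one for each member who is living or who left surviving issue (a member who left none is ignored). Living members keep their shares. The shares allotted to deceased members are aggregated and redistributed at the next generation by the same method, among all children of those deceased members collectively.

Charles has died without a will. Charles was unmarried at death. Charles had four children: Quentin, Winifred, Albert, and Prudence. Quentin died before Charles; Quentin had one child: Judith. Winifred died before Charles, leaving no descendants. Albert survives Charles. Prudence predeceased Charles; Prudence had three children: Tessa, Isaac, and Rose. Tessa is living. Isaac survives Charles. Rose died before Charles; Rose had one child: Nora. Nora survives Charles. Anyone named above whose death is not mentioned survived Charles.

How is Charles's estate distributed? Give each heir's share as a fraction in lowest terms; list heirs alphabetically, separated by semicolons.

Albert 1/3; Isaac 1/6; Judith 1/6; Nora 1/6; Tessa 1/6

There is no surviving spouse, so the entire estate passes to Charles's descendants per capita at each generation.
At generation 1 (Quentin, Albert, Prudence) there are 3 shares of (1)/3 = 1/3 each.
Living: Albert — each takes 1/3.
Deceased: Quentin and Prudence. Their combined 2/3 is pooled and carried to generation 2.
At generation 2 (Judith, Tessa, Isaac, Rose) there are 4 shares of (2/3)/4 = 1/6 each.
Living: Judith, Tessa, and Isaac — each takes 1/6.
Deceased: Rose. That 1/6 share is carried to generation 3.
At generation 3 (Nora) there are 1 shares of (1/6)/1 = 1/6 each.
Living: Nora — each takes 1/6.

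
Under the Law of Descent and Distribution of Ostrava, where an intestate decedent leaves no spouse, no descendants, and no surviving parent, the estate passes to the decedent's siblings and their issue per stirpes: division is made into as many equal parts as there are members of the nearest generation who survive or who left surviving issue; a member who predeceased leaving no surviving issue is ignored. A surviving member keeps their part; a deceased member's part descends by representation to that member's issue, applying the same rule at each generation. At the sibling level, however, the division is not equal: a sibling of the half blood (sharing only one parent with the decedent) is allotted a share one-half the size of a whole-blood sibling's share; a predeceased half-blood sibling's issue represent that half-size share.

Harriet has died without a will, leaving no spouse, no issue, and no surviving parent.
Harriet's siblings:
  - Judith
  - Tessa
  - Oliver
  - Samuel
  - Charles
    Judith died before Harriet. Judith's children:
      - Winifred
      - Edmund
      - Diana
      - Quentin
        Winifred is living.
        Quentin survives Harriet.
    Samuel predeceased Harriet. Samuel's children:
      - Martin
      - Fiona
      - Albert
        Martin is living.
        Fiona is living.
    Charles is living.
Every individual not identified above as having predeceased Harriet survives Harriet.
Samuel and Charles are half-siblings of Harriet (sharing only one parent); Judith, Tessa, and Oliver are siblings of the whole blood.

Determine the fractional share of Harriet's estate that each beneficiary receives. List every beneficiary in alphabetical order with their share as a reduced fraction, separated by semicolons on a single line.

No spouse, descendants, or parent survives, so the estate passes to Harriet's siblings per stirpes.
Half-blood siblings count for one-half the weight of whole-blood siblings at the initial division.
Dividing 1 in proportion to weights (total weight 4): Judith (weight 1) → 1/4; Tessa (weight 1) → 1/4; Oliver (weight 1) → 1/4; Samuel (weight 1/2) → 1/8; Charles (weight 1/2) → 1/8.
Judith predeceased; the 1/4 allotted to Judith's branch passes to Judith's issue by representation.
The 1/4 is divided into 4 equal shares of 1/16 among Winifred, Edmund, Diana, Quentin.
Winifred is living and takes 1/16.
Edmund is living and takes 1/16.
Diana is living and takes 1/16.
Quentin is living and takes 1/16.
Tessa is living and takes 1/4.
Oliver is living and takes 1/4.
Samuel predeceased; the 1/8 allotted to Samuel's branch passes to Samuel's issue by representation.
The 1/8 is divided into 3 equal shares of 1/24 among Martin, Fiona, Albert.
Martin is living and takes 1/24.
Fiona is living and takes 1/24.
Albert is living and takes 1/24.
Charles is living and takes 1/8.

Albert 1/24; Charles 1/8; Diana 1/16; Edmund 1/16; Fiona 1/24; Martin 1/24; Oliver 1/4; Quentin 1/16; Tessa 1/4; Winifred 1/16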